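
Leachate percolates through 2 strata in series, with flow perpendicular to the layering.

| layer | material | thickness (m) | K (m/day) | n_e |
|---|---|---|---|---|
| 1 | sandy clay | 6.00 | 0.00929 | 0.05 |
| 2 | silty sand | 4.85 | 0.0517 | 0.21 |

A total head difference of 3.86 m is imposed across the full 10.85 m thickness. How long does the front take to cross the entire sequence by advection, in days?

With flow normal to the layers, continuity requires the same specific discharge q through every layer.
Σ(b_i/K_i) = 6.00/0.00929 + 4.85/0.0517 = 739.7 d.
q = Δh / Σ(b_i/K_i) = 3.86 / 739.7 = 0.005219 m/day.
In each layer the seepage velocity is v_i = q/n_i, so the layer transit time is t_i = b_i·n_i / q:
  layer 1 (sandy clay): t_1 = 6.00 × 0.05 / 0.005219 = 57.49 d
  layer 2 (silty sand): t_2 = 4.85 × 0.21 / 0.005219 = 195.2 d
Total t = Σ t_i = 252.7 days.

253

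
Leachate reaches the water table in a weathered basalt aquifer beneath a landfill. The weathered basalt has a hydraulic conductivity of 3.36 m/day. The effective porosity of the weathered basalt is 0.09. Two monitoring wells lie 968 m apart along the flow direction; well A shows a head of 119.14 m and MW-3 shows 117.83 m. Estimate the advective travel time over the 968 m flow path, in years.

Hydraulic gradient i = (119.14 − 117.83) / 968 = 1.31 / 968 = 0.001353.
Darcy flux q = K · i = 3.360 × 0.001353 = 0.004547 m/day.
Seepage velocity v = q / n_e = 0.004547 / 0.09 = 0.05052 m/day.
Travel time t = L / v = 968 / 0.05052 = 19159 days = 52.46 years.

52.5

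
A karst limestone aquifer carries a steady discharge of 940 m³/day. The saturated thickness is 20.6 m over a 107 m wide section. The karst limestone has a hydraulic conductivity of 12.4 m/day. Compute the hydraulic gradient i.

0.0344

Cross-sectional area A = 107 × 20.6 = 2204 m².
From Q = K·A·i, i = Q / (K·A) = 940 / (12.40 × 2204) = 0.03439.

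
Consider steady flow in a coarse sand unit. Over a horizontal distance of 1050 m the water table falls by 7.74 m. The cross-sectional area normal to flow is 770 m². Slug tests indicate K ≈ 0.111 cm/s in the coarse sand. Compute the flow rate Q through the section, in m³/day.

Convert K: 0.111 cm/s × 864 = 95.90 m/day.
Hydraulic gradient i = Δh / L = 7.74 / 1050 = 0.007371.
Darcy's law: Q = K · A · i = 95.90 × 770.0 × 0.007371 = 544.4 m³/day.

544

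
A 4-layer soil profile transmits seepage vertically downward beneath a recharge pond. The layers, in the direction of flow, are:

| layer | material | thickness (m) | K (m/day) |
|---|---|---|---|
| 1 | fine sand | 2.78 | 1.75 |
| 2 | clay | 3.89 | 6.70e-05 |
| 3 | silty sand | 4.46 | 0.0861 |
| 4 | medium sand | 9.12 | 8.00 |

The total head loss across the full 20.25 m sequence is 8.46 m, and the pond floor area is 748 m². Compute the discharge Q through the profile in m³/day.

Flow is perpendicular to layering, so the layers act in series and the equivalent K is the thickness-weighted harmonic mean.
Total thickness L = 2.78 + 3.89 + 4.46 + 9.12 = 20.25 m.
Σ(b_i/K_i) = 2.78/1.75 + 3.89/6.70e-05 + 4.46/0.0861 + 9.12/8.00 = 58114 d.
K_eq = L / Σ(b_i/K_i) = 20.25 / 58114 = 0.0003485 m/day.
Q = K_eq · A · (Δh/L) = 0.0003485 × 748 × (8.46/20.25) = 0.1089 m³/day.

0.109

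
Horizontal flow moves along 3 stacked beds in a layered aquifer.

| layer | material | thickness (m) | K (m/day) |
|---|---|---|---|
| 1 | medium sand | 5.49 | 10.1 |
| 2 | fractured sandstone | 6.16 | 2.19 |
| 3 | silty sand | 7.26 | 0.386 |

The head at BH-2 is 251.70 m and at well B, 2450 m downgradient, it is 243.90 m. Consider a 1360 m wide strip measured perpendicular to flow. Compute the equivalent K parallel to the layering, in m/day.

Flow is parallel to layering, so each bed carries its own Darcy discharge and the transmissivities add.
Σ(K_i·b_i) = 10.1×5.49 + 2.19×6.16 + 0.386×7.26 = 71.74 m²/day.
Total thickness b = 18.91 m, so K_eq = Σ(K_i·b_i)/b = 3.794 m/day.

3.79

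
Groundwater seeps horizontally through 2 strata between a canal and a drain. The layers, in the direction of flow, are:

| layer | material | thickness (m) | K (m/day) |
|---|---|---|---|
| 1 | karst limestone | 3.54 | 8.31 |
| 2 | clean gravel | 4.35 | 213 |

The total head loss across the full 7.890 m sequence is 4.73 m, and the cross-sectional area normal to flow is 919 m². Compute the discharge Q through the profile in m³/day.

9740

Flow is perpendicular to layering, so the layers act in series and the equivalent K is the thickness-weighted harmonic mean.
Total thickness L = 3.54 + 4.35 = 7.890 m.
Σ(b_i/K_i) = 3.54/8.31 + 4.35/213 = 0.4464 d.
K_eq = L / Σ(b_i/K_i) = 7.890 / 0.4464 = 17.67 m/day.
Q = K_eq · A · (Δh/L) = 17.67 × 919 × (4.73/7.890) = 9737 m³/day.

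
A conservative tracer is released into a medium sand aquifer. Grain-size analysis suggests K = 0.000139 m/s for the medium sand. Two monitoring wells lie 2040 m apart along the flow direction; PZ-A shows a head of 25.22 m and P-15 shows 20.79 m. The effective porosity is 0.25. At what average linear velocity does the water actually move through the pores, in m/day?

0.104

Convert K: 0.000139 m/s × 86400 = 12.01 m/day.
Hydraulic gradient i = (25.22 − 20.79) / 2040 = 4.43 / 2040 = 0.002172.
Darcy flux q = K · i = 12.01 × 0.002172 = 0.02608 m/day.
Seepage velocity v = q / n_e = 0.02608 / 0.25 = 0.1043 m/day.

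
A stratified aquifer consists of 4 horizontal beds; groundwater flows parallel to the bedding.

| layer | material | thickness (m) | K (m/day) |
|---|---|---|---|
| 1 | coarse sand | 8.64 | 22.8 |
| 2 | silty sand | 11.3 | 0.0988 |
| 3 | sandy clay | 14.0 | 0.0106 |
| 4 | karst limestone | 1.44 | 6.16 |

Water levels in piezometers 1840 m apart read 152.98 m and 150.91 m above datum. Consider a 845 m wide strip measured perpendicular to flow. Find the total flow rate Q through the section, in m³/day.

197

Flow is parallel to layering, so each bed carries its own Darcy discharge and the transmissivities add.
Σ(K_i·b_i) = 22.8×8.64 + 0.0988×11.3 + 0.0106×14.0 + 6.16×1.44 = 207.1 m²/day.
Hydraulic gradient i = (152.98 − 150.91) / 1840 = 2.07 / 1840 = 0.001125.
Q = Σ(K_i·b_i) · W · i = 207.1 × 845 × 0.001125 = 196.9 m³/day.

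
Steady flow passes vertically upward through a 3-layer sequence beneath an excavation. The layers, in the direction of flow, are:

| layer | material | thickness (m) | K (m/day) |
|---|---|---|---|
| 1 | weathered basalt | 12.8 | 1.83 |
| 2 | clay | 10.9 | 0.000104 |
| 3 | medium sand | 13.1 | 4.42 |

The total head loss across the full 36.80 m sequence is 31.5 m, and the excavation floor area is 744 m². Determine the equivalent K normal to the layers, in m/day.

0.000351

Flow is perpendicular to layering, so the layers act in series and the equivalent K is the thickness-weighted harmonic mean.
Total thickness L = 12.8 + 10.9 + 13.1 = 36.80 m.
Σ(b_i/K_i) = 12.8/1.83 + 10.9/0.000104 + 13.1/4.42 = 1.048e+05 d.
K_eq = L / Σ(b_i/K_i) = 36.80 / 1.048e+05 = 0.0003511 m/day.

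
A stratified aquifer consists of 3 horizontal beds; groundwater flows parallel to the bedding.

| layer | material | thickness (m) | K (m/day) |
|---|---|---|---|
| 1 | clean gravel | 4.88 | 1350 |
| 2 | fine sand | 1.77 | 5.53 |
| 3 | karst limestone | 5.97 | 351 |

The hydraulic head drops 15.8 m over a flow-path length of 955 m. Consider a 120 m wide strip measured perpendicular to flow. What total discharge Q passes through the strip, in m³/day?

Flow is parallel to layering, so each bed carries its own Darcy discharge and the transmissivities add.
Σ(K_i·b_i) = 1350×4.88 + 5.53×1.77 + 351×5.97 = 8693 m²/day.
Hydraulic gradient i = Δh / L = 15.8 / 955 = 0.01654.
Q = Σ(K_i·b_i) · W · i = 8693 × 120 × 0.01654 = 17259 m³/day.

17300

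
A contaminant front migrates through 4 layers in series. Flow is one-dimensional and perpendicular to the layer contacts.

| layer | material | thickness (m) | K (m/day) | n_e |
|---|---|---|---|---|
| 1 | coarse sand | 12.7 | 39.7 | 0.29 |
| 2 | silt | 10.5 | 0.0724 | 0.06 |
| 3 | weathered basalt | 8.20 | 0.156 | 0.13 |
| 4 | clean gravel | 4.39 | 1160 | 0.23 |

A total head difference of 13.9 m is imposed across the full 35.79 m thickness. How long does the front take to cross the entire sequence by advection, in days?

With flow normal to the layers, continuity requires the same specific discharge q through every layer.
Σ(b_i/K_i) = 12.7/39.7 + 10.5/0.0724 + 8.20/0.156 + 4.39/1160 = 197.9 d.
q = Δh / Σ(b_i/K_i) = 13.9 / 197.9 = 0.07023 m/day.
In each layer the seepage velocity is v_i = q/n_i, so the layer transit time is t_i = b_i·n_i / q:
  layer 1 (coarse sand): t_1 = 12.7 × 0.29 / 0.07023 = 52.44 d
  layer 2 (silt): t_2 = 10.5 × 0.06 / 0.07023 = 8.970 d
  layer 3 (weathered basalt): t_3 = 8.20 × 0.13 / 0.07023 = 15.18 d
  layer 4 (clean gravel): t_4 = 4.39 × 0.23 / 0.07023 = 14.38 d
Total t = Σ t_i = 90.97 days.

91.0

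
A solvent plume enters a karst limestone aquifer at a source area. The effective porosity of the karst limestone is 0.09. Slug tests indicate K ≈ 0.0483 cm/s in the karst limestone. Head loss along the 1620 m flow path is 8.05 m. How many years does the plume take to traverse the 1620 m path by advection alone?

1.92

Convert K: 0.0483 cm/s × 864 = 41.73 m/day.
Hydraulic gradient i = Δh / L = 8.05 / 1620 = 0.004969.
Darcy flux q = K · i = 41.73 × 0.004969 = 0.2074 m/day.
Seepage velocity v = q / n_e = 0.2074 / 0.09 = 2.304 m/day.
Travel time t = L / v = 1620 / 2.304 = 703.1 days = 1.925 years.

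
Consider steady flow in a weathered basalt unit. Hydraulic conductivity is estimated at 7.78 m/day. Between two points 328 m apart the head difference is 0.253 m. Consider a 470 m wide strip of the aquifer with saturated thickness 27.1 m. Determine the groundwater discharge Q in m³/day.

Cross-sectional area A = 470 × 27.1 = 12737 m².
Hydraulic gradient i = Δh / L = 0.253 / 328 = 0.0007713.
Darcy's law: Q = K · A · i = 7.780 × 12737 × 0.0007713 = 76.44 m³/day.

76.4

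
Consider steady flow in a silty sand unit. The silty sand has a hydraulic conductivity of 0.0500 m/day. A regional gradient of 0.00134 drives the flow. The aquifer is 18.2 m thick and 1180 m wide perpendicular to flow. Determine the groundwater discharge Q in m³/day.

Cross-sectional area A = 1180 × 18.2 = 21476 m².
Hydraulic gradient i = 0.00134.
Darcy's law: Q = K · A · i = 0.05000 × 21476 × 0.001340 = 1.439 m³/day.

1.44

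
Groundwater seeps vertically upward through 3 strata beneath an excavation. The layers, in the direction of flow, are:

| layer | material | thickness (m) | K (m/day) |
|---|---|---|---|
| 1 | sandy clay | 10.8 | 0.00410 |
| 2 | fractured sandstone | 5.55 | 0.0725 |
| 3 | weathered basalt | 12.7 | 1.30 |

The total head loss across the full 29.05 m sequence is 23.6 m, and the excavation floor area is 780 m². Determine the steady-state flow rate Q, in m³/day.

6.77

Flow is perpendicular to layering, so the layers act in series and the equivalent K is the thickness-weighted harmonic mean.
Total thickness L = 10.8 + 5.55 + 12.7 = 29.05 m.
Σ(b_i/K_i) = 10.8/0.00410 + 5.55/0.0725 + 12.7/1.30 = 2720 d.
K_eq = L / Σ(b_i/K_i) = 29.05 / 2720 = 0.01068 m/day.
Q = K_eq · A · (Δh/L) = 0.01068 × 780 × (23.6/29.05) = 6.766 m³/day.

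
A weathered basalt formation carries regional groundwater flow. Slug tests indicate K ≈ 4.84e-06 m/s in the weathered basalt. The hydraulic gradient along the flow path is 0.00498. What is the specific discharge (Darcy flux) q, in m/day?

0.00208

Convert K: 4.84e-06 m/s × 86400 = 0.4182 m/day.
Hydraulic gradient i = 0.00498.
Specific discharge q = K · i = 0.4182 × 0.004980 = 0.002083 m/day.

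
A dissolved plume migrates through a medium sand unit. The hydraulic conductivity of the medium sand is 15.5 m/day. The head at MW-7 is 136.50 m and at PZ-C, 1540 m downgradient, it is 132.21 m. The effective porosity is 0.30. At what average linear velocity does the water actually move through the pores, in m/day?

0.144

Hydraulic gradient i = (136.50 − 132.21) / 1540 = 4.29 / 1540 = 0.002786.
Darcy flux q = K · i = 15.50 × 0.002786 = 0.04318 m/day.
Seepage velocity v = q / n_e = 0.04318 / 0.30 = 0.1439 m/day.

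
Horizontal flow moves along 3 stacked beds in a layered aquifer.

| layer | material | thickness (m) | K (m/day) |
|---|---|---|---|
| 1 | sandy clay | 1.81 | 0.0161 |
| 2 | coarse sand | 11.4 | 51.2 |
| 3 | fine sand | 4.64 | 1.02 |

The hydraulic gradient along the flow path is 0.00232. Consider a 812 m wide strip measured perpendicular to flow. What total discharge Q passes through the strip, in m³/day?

1110

Flow is parallel to layering, so each bed carries its own Darcy discharge and the transmissivities add.
Σ(K_i·b_i) = 0.0161×1.81 + 51.2×11.4 + 1.02×4.64 = 588.4 m²/day.
Hydraulic gradient i = 0.00232.
Q = Σ(K_i·b_i) · W · i = 588.4 × 812 × 0.002320 = 1109 m³/day.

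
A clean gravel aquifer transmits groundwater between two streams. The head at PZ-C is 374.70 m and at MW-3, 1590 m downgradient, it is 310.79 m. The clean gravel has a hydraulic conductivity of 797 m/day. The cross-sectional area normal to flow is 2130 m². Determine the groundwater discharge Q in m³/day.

68200

Hydraulic gradient i = (374.70 − 310.79) / 1590 = 63.91 / 1590 = 0.04019.
Darcy's law: Q = K · A · i = 797.0 × 2130 × 0.04019 = 68235 m³/day.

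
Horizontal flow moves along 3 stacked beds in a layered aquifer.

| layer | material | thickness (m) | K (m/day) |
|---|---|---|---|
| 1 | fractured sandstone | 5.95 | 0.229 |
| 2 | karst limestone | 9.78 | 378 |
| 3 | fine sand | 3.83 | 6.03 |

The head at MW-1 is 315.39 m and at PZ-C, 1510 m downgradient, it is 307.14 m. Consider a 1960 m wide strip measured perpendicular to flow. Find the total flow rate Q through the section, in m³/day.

39800

Flow is parallel to layering, so each bed carries its own Darcy discharge and the transmissivities add.
Σ(K_i·b_i) = 0.229×5.95 + 378×9.78 + 6.03×3.83 = 3721 m²/day.
Hydraulic gradient i = (315.39 − 307.14) / 1510 = 8.25 / 1510 = 0.005464.
Q = Σ(K_i·b_i) · W · i = 3721 × 1960 × 0.005464 = 39850 m³/day.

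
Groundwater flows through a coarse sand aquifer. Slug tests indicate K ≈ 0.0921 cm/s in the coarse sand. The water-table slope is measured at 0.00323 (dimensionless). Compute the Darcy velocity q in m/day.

Convert K: 0.0921 cm/s × 864 = 79.57 m/day.
Hydraulic gradient i = 0.00323.
Specific discharge q = K · i = 79.57 × 0.003230 = 0.2570 m/day.

0.257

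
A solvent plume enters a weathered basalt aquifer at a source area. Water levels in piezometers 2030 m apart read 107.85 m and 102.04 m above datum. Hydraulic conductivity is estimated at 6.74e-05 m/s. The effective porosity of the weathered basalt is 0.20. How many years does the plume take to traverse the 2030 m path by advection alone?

66.7

Convert K: 6.74e-05 m/s × 86400 = 5.823 m/day.
Hydraulic gradient i = (107.85 − 102.04) / 2030 = 5.81 / 2030 = 0.002862.
Darcy flux q = K · i = 5.823 × 0.002862 = 0.01667 m/day.
Seepage velocity v = q / n_e = 0.01667 / 0.20 = 0.08333 m/day.
Travel time t = L / v = 2030 / 0.08333 = 24360 days = 66.69 years.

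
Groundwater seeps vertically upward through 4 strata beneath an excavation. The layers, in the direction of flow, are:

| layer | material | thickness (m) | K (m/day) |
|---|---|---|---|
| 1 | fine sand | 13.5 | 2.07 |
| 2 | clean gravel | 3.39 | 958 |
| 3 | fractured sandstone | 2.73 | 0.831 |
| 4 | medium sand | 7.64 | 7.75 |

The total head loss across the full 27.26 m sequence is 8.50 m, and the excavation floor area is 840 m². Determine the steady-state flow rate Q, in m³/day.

661

Flow is perpendicular to layering, so the layers act in series and the equivalent K is the thickness-weighted harmonic mean.
Total thickness L = 13.5 + 3.39 + 2.73 + 7.64 = 27.26 m.
Σ(b_i/K_i) = 13.5/2.07 + 3.39/958 + 2.73/0.831 + 7.64/7.75 = 10.80 d.
K_eq = L / Σ(b_i/K_i) = 27.26 / 10.80 = 2.525 m/day.
Q = K_eq · A · (Δh/L) = 2.525 × 840 × (8.50/27.26) = 661.3 m³/day.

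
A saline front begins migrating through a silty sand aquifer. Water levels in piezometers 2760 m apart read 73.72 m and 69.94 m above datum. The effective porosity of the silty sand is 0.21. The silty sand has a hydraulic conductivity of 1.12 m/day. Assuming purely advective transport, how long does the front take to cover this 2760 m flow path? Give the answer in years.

1030

Hydraulic gradient i = (73.72 − 69.94) / 2760 = 3.78 / 2760 = 0.001370.
Darcy flux q = K · i = 1.120 × 0.001370 = 0.001534 m/day.
Seepage velocity v = q / n_e = 0.001534 / 0.21 = 0.007304 m/day.
Travel time t = L / v = 2760 / 0.007304 = 3.779e+05 days = 1035 years.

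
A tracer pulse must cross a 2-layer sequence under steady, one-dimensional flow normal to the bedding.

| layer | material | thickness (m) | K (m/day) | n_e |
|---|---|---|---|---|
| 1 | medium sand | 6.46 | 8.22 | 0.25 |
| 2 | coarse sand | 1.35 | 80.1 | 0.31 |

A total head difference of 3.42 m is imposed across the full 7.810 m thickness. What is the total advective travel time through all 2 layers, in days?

0.477

With flow normal to the layers, continuity requires the same specific discharge q through every layer.
Σ(b_i/K_i) = 6.46/8.22 + 1.35/80.1 = 0.8027 d.
q = Δh / Σ(b_i/K_i) = 3.42 / 0.8027 = 4.260 m/day.
In each layer the seepage velocity is v_i = q/n_i, so the layer transit time is t_i = b_i·n_i / q:
  layer 1 (medium sand): t_1 = 6.46 × 0.25 / 4.260 = 0.3791 d
  layer 2 (coarse sand): t_2 = 1.35 × 0.31 / 4.260 = 0.09823 d
Total t = Σ t_i = 0.4773 days.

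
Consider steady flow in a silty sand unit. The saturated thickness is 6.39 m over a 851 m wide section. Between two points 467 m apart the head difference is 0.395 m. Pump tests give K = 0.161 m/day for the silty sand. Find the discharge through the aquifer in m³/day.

0.741

Cross-sectional area A = 851 × 6.39 = 5438 m².
Hydraulic gradient i = Δh / L = 0.395 / 467 = 0.0008458.
Darcy's law: Q = K · A · i = 0.1610 × 5438 × 0.0008458 = 0.7405 m³/day.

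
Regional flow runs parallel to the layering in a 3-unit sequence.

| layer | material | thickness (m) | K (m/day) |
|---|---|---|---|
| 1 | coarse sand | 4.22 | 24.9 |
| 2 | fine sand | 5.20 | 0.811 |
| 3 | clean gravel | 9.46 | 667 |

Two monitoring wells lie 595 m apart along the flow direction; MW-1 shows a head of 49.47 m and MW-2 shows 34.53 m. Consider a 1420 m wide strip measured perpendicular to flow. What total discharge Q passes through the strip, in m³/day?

Flow is parallel to layering, so each bed carries its own Darcy discharge and the transmissivities add.
Σ(K_i·b_i) = 24.9×4.22 + 0.811×5.20 + 667×9.46 = 6419 m²/day.
Hydraulic gradient i = (49.47 − 34.53) / 595 = 14.94 / 595 = 0.02511.
Q = Σ(K_i·b_i) · W · i = 6419 × 1420 × 0.02511 = 2.289e+05 m³/day.

229000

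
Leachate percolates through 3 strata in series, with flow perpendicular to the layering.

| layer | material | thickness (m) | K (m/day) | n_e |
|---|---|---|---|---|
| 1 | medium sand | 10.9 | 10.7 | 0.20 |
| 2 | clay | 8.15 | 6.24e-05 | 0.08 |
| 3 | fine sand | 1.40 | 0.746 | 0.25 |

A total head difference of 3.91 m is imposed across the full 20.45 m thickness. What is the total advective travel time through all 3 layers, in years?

291

With flow normal to the layers, continuity requires the same specific discharge q through every layer.
Σ(b_i/K_i) = 10.9/10.7 + 8.15/6.24e-05 + 1.40/0.746 = 1.306e+05 d.
q = Δh / Σ(b_i/K_i) = 3.91 / 1.306e+05 = 2.994e-05 m/day.
In each layer the seepage velocity is v_i = q/n_i, so the layer transit time is t_i = b_i·n_i / q:
  layer 1 (medium sand): t_1 = 10.9 × 0.20 / 2.994e-05 = 72822 d
  layer 2 (clay): t_2 = 8.15 × 0.08 / 2.994e-05 = 21780 d
  layer 3 (fine sand): t_3 = 1.40 × 0.25 / 2.994e-05 = 11692 d
Total t = Σ t_i = 1.063e+05 days = 291.0 years.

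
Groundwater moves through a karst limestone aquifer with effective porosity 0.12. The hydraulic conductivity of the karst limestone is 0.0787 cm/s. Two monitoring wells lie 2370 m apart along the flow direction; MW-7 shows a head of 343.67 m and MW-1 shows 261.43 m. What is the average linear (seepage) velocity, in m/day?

19.7

Convert K: 0.0787 cm/s × 864 = 68.00 m/day.
Hydraulic gradient i = (343.67 − 261.43) / 2370 = 82.24 / 2370 = 0.03470.
Darcy flux q = K · i = 68.00 × 0.03470 = 2.360 m/day.
Seepage velocity v = q / n_e = 2.360 / 0.12 = 19.66 m/day.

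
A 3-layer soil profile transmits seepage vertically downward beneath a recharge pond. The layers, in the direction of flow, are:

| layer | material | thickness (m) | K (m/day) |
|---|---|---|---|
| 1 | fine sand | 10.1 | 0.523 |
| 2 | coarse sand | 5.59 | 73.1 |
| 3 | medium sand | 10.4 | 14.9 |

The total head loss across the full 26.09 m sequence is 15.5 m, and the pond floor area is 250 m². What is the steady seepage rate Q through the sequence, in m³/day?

193

Flow is perpendicular to layering, so the layers act in series and the equivalent K is the thickness-weighted harmonic mean.
Total thickness L = 10.1 + 5.59 + 10.4 = 26.09 m.
Σ(b_i/K_i) = 10.1/0.523 + 5.59/73.1 + 10.4/14.9 = 20.09 d.
K_eq = L / Σ(b_i/K_i) = 26.09 / 20.09 = 1.299 m/day.
Q = K_eq · A · (Δh/L) = 1.299 × 250 × (15.5/26.09) = 192.9 m³/day.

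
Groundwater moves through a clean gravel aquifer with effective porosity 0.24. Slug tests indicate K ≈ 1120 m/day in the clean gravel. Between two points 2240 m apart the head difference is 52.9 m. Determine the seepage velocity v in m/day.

110

Hydraulic gradient i = Δh / L = 52.9 / 2240 = 0.02362.
Darcy flux q = K · i = 1120 × 0.02362 = 26.45 m/day.
Seepage velocity v = q / n_e = 26.45 / 0.24 = 110.2 m/day.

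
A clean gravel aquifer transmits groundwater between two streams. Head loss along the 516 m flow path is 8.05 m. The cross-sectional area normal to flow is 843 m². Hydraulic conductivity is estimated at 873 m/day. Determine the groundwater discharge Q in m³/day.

Hydraulic gradient i = Δh / L = 8.05 / 516 = 0.01560.
Darcy's law: Q = K · A · i = 873.0 × 843.0 × 0.01560 = 11481 m³/day.

11500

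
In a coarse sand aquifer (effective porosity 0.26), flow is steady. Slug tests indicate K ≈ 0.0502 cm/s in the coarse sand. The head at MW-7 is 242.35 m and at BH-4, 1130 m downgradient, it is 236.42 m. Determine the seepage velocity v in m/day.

0.875

Convert K: 0.0502 cm/s × 864 = 43.37 m/day.
Hydraulic gradient i = (242.35 − 236.42) / 1130 = 5.93 / 1130 = 0.005248.
Darcy flux q = K · i = 43.37 × 0.005248 = 0.2276 m/day.
Seepage velocity v = q / n_e = 0.2276 / 0.26 = 0.8754 m/day.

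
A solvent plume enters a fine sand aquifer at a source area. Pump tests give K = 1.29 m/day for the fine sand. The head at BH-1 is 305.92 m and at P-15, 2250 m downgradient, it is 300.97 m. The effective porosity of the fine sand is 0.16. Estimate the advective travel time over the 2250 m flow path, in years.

347

Hydraulic gradient i = (305.92 − 300.97) / 2250 = 4.95 / 2250 = 0.002200.
Darcy flux q = K · i = 1.290 × 0.002200 = 0.002838 m/day.
Seepage velocity v = q / n_e = 0.002838 / 0.16 = 0.01774 m/day.
Travel time t = L / v = 2250 / 0.01774 = 1.268e+05 days = 347.3 years.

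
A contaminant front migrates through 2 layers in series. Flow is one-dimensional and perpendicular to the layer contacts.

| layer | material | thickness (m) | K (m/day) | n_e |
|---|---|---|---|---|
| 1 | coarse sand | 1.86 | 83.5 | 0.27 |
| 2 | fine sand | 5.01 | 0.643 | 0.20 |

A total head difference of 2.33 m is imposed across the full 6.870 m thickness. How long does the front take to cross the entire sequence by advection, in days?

5.04

With flow normal to the layers, continuity requires the same specific discharge q through every layer.
Σ(b_i/K_i) = 1.86/83.5 + 5.01/0.643 = 7.814 d.
q = Δh / Σ(b_i/K_i) = 2.33 / 7.814 = 0.2982 m/day.
In each layer the seepage velocity is v_i = q/n_i, so the layer transit time is t_i = b_i·n_i / q:
  layer 1 (coarse sand): t_1 = 1.86 × 0.27 / 0.2982 = 1.684 d
  layer 2 (fine sand): t_2 = 5.01 × 0.20 / 0.2982 = 3.360 d
Total t = Σ t_i = 5.044 days.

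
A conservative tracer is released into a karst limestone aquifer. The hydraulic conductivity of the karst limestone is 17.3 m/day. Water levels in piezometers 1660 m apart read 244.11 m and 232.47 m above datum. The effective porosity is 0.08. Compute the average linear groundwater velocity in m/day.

Hydraulic gradient i = (244.11 − 232.47) / 1660 = 11.64 / 1660 = 0.007012.
Darcy flux q = K · i = 17.30 × 0.007012 = 0.1213 m/day.
Seepage velocity v = q / n_e = 0.1213 / 0.08 = 1.516 m/day.

1.52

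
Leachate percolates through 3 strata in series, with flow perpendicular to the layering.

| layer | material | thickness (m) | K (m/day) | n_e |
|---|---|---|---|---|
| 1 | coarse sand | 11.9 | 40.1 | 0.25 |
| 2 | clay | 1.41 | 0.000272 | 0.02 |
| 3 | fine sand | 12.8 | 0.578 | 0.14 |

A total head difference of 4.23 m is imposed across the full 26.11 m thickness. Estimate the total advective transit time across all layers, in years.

With flow normal to the layers, continuity requires the same specific discharge q through every layer.
Σ(b_i/K_i) = 11.9/40.1 + 1.41/0.000272 + 12.8/0.578 = 5206 d.
q = Δh / Σ(b_i/K_i) = 4.23 / 5206 = 0.0008125 m/day.
In each layer the seepage velocity is v_i = q/n_i, so the layer transit time is t_i = b_i·n_i / q:
  layer 1 (coarse sand): t_1 = 11.9 × 0.25 / 0.0008125 = 3662 d
  layer 2 (clay): t_2 = 1.41 × 0.02 / 0.0008125 = 34.71 d
  layer 3 (fine sand): t_3 = 12.8 × 0.14 / 0.0008125 = 2206 d
Total t = Σ t_i = 5902 days = 16.16 years.

16.2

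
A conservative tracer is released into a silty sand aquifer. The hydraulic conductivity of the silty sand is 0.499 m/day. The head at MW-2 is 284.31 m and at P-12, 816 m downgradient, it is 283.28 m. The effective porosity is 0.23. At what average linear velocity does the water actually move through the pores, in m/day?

0.00274

Hydraulic gradient i = (284.31 − 283.28) / 816 = 1.03 / 816 = 0.001262.
Darcy flux q = K · i = 0.4990 × 0.001262 = 0.0006299 m/day.
Seepage velocity v = q / n_e = 0.0006299 / 0.23 = 0.002739 m/day.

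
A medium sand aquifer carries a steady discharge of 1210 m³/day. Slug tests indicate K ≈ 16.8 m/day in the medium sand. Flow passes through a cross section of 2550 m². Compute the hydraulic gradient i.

From Q = K·A·i, i = Q / (K·A) = 1210 / (16.80 × 2550) = 0.02824.

0.0282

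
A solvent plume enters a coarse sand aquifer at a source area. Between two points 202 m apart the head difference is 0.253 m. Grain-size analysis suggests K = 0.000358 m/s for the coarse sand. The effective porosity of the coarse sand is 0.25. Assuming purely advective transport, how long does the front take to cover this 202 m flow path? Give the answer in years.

3.57

Convert K: 0.000358 m/s × 86400 = 30.93 m/day.
Hydraulic gradient i = Δh / L = 0.253 / 202 = 0.001252.
Darcy flux q = K · i = 30.93 × 0.001252 = 0.03874 m/day.
Seepage velocity v = q / n_e = 0.03874 / 0.25 = 0.1550 m/day.
Travel time t = L / v = 202 / 0.1550 = 1304 days = 3.569 years.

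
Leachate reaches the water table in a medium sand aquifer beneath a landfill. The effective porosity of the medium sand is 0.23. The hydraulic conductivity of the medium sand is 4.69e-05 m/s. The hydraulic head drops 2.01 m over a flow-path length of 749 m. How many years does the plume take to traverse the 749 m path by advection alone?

Convert K: 4.69e-05 m/s × 86400 = 4.052 m/day.
Hydraulic gradient i = Δh / L = 2.01 / 749 = 0.002684.
Darcy flux q = K · i = 4.052 × 0.002684 = 0.01087 m/day.
Seepage velocity v = q / n_e = 0.01087 / 0.23 = 0.04728 m/day.
Travel time t = L / v = 749 / 0.04728 = 15842 days = 43.37 years.

43.4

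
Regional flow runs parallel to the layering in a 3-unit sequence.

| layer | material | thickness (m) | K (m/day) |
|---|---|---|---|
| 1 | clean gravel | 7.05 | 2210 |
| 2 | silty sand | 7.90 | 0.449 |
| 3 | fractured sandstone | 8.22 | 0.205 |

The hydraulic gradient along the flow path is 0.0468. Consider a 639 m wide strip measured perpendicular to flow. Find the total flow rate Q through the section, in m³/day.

Flow is parallel to layering, so each bed carries its own Darcy discharge and the transmissivities add.
Σ(K_i·b_i) = 2210×7.05 + 0.449×7.90 + 0.205×8.22 = 15586 m²/day.
Hydraulic gradient i = 0.0468.
Q = Σ(K_i·b_i) · W · i = 15586 × 639 × 0.04680 = 4.661e+05 m³/day.

466000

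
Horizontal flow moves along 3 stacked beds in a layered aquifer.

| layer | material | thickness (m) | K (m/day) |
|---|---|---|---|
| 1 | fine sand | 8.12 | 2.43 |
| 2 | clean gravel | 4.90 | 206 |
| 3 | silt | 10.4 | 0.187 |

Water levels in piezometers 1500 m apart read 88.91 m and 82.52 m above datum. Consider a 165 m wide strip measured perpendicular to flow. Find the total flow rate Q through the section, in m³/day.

725

Flow is parallel to layering, so each bed carries its own Darcy discharge and the transmissivities add.
Σ(K_i·b_i) = 2.43×8.12 + 206×4.90 + 0.187×10.4 = 1031 m²/day.
Hydraulic gradient i = (88.91 − 82.52) / 1500 = 6.39 / 1500 = 0.004260.
Q = Σ(K_i·b_i) · W · i = 1031 × 165 × 0.004260 = 724.7 m³/day.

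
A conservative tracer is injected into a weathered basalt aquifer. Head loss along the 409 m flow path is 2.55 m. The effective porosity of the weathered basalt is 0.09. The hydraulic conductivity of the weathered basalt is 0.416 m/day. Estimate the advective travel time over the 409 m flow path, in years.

Hydraulic gradient i = Δh / L = 2.55 / 409 = 0.006235.
Darcy flux q = K · i = 0.4160 × 0.006235 = 0.002594 m/day.
Seepage velocity v = q / n_e = 0.002594 / 0.09 = 0.02882 m/day.
Travel time t = L / v = 409 / 0.02882 = 14192 days = 38.86 years.

38.9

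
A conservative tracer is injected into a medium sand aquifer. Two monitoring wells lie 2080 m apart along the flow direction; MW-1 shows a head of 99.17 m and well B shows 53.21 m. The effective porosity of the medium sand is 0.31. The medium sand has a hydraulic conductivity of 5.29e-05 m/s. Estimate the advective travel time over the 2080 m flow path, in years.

17.5

Convert K: 5.29e-05 m/s × 86400 = 4.571 m/day.
Hydraulic gradient i = (99.17 − 53.21) / 2080 = 45.96 / 2080 = 0.02210.
Darcy flux q = K · i = 4.571 × 0.02210 = 0.1010 m/day.
Seepage velocity v = q / n_e = 0.1010 / 0.31 = 0.3258 m/day.
Travel time t = L / v = 2080 / 0.3258 = 6385 days = 17.48 years.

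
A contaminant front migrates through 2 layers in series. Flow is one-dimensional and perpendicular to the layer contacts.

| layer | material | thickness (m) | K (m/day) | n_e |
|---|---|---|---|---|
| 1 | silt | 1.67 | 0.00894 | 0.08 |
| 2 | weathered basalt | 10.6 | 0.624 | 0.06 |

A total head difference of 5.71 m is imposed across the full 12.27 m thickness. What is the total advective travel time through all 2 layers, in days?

27.5

With flow normal to the layers, continuity requires the same specific discharge q through every layer.
Σ(b_i/K_i) = 1.67/0.00894 + 10.6/0.624 = 203.8 d.
q = Δh / Σ(b_i/K_i) = 5.71 / 203.8 = 0.02802 m/day.
In each layer the seepage velocity is v_i = q/n_i, so the layer transit time is t_i = b_i·n_i / q:
  layer 1 (silt): t_1 = 1.67 × 0.08 / 0.02802 = 4.768 d
  layer 2 (weathered basalt): t_2 = 10.6 × 0.06 / 0.02802 = 22.70 d
Total t = Σ t_i = 27.47 days.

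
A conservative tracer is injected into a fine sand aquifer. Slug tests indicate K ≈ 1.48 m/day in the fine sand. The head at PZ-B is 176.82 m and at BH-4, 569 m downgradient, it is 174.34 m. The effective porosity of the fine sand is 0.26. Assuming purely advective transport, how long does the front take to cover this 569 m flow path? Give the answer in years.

Hydraulic gradient i = (176.82 − 174.34) / 569 = 2.48 / 569 = 0.004359.
Darcy flux q = K · i = 1.480 × 0.004359 = 0.006451 m/day.
Seepage velocity v = q / n_e = 0.006451 / 0.26 = 0.02481 m/day.
Travel time t = L / v = 569 / 0.02481 = 22934 days = 62.79 years.

62.8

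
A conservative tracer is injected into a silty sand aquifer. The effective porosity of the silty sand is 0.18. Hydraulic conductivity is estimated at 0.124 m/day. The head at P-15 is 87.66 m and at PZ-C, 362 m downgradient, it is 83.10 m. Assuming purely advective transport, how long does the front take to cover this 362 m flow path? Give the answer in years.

Hydraulic gradient i = (87.66 − 83.10) / 362 = 4.56 / 362 = 0.01260.
Darcy flux q = K · i = 0.1240 × 0.01260 = 0.001562 m/day.
Seepage velocity v = q / n_e = 0.001562 / 0.18 = 0.008678 m/day.
Travel time t = L / v = 362 / 0.008678 = 41716 days = 114.2 years.

114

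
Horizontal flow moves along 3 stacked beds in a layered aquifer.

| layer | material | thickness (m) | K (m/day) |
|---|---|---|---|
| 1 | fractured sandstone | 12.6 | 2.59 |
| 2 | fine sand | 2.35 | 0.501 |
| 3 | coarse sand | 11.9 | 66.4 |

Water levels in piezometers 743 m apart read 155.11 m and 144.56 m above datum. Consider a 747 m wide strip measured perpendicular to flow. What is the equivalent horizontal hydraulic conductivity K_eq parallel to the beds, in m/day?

30.7

Flow is parallel to layering, so each bed carries its own Darcy discharge and the transmissivities add.
Σ(K_i·b_i) = 2.59×12.6 + 0.501×2.35 + 66.4×11.9 = 824.0 m²/day.
Total thickness b = 26.85 m, so K_eq = Σ(K_i·b_i)/b = 30.69 m/day.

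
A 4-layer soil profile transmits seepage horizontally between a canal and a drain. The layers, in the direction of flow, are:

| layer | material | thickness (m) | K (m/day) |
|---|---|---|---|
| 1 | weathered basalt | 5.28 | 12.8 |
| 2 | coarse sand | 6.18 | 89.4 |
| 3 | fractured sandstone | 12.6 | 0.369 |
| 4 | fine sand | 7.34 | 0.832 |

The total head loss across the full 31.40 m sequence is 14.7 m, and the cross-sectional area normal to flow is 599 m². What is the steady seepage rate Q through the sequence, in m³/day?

203

Flow is perpendicular to layering, so the layers act in series and the equivalent K is the thickness-weighted harmonic mean.
Total thickness L = 5.28 + 6.18 + 12.6 + 7.34 = 31.40 m.
Σ(b_i/K_i) = 5.28/12.8 + 6.18/89.4 + 12.6/0.369 + 7.34/0.832 = 43.45 d.
K_eq = L / Σ(b_i/K_i) = 31.40 / 43.45 = 0.7227 m/day.
Q = K_eq · A · (Δh/L) = 0.7227 × 599 × (14.7/31.40) = 202.7 m³/day.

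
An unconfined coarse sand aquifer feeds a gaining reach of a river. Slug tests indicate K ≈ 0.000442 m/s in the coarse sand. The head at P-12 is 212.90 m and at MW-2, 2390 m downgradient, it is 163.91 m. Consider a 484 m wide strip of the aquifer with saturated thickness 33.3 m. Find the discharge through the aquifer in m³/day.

12600

Convert K: 0.000442 m/s × 86400 = 38.19 m/day.
Cross-sectional area A = 484 × 33.3 = 16117 m².
Hydraulic gradient i = (212.90 − 163.91) / 2390 = 48.99 / 2390 = 0.02050.
Darcy's law: Q = K · A · i = 38.19 × 16117 × 0.02050 = 12616 m³/day.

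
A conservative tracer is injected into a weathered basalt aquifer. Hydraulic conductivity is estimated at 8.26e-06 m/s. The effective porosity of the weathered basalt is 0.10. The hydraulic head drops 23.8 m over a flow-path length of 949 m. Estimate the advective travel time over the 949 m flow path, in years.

Convert K: 8.26e-06 m/s × 86400 = 0.7137 m/day.
Hydraulic gradient i = Δh / L = 23.8 / 949 = 0.02508.
Darcy flux q = K · i = 0.7137 × 0.02508 = 0.01790 m/day.
Seepage velocity v = q / n_e = 0.01790 / 0.10 = 0.1790 m/day.
Travel time t = L / v = 949 / 0.1790 = 5302 days = 14.52 years.

14.5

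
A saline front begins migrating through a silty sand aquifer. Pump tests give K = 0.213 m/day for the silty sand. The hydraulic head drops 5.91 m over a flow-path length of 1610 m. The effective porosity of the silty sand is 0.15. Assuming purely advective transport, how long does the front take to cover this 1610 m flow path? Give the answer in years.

Hydraulic gradient i = Δh / L = 5.91 / 1610 = 0.003671.
Darcy flux q = K · i = 0.2130 × 0.003671 = 0.0007819 m/day.
Seepage velocity v = q / n_e = 0.0007819 / 0.15 = 0.005213 m/day.
Travel time t = L / v = 1610 / 0.005213 = 3.089e+05 days = 845.6 years.

846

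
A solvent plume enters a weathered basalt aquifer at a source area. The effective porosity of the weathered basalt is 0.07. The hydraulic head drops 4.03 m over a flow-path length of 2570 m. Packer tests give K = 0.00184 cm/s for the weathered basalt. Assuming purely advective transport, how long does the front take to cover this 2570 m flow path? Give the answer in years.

Convert K: 0.00184 cm/s × 864 = 1.590 m/day.
Hydraulic gradient i = Δh / L = 4.03 / 2570 = 0.001568.
Darcy flux q = K · i = 1.590 × 0.001568 = 0.002493 m/day.
Seepage velocity v = q / n_e = 0.002493 / 0.07 = 0.03561 m/day.
Travel time t = L / v = 2570 / 0.03561 = 72165 days = 197.6 years.

198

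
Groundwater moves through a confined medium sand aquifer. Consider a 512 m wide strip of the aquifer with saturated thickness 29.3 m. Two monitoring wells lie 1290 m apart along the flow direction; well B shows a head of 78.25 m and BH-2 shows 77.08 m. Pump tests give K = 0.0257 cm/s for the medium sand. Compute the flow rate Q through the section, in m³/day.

302

Convert K: 0.0257 cm/s × 864 = 22.20 m/day.
Cross-sectional area A = 512 × 29.3 = 15002 m².
Hydraulic gradient i = (78.25 − 77.08) / 1290 = 1.17 / 1290 = 0.0009070.
Darcy's law: Q = K · A · i = 22.20 × 15002 × 0.0009070 = 302.1 m³/day.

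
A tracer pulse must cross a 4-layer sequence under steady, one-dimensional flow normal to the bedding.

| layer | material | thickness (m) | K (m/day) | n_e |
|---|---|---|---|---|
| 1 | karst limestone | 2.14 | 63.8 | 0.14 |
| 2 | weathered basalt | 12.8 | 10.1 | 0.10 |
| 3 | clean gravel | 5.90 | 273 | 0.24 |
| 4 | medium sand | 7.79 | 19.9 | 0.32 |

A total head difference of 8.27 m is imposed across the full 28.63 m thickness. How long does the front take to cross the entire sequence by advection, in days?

1.14

With flow normal to the layers, continuity requires the same specific discharge q through every layer.
Σ(b_i/K_i) = 2.14/63.8 + 12.8/10.1 + 5.90/273 + 7.79/19.9 = 1.714 d.
q = Δh / Σ(b_i/K_i) = 8.27 / 1.714 = 4.825 m/day.
In each layer the seepage velocity is v_i = q/n_i, so the layer transit time is t_i = b_i·n_i / q:
  layer 1 (karst limestone): t_1 = 2.14 × 0.14 / 4.825 = 0.06209 d
  layer 2 (weathered basalt): t_2 = 12.8 × 0.10 / 4.825 = 0.2653 d
  layer 3 (clean gravel): t_3 = 5.90 × 0.24 / 4.825 = 0.2935 d
  layer 4 (medium sand): t_4 = 7.79 × 0.32 / 4.825 = 0.5166 d
Total t = Σ t_i = 1.137 days.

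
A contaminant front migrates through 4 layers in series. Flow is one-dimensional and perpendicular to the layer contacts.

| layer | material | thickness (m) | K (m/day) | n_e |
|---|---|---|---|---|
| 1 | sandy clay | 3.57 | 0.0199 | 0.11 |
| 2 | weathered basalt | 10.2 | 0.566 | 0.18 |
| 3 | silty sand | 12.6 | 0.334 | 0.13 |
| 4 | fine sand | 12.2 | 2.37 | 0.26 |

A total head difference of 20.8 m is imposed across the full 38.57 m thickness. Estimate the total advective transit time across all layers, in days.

With flow normal to the layers, continuity requires the same specific discharge q through every layer.
Σ(b_i/K_i) = 3.57/0.0199 + 10.2/0.566 + 12.6/0.334 + 12.2/2.37 = 240.3 d.
q = Δh / Σ(b_i/K_i) = 20.8 / 240.3 = 0.08656 m/day.
In each layer the seepage velocity is v_i = q/n_i, so the layer transit time is t_i = b_i·n_i / q:
  layer 1 (sandy clay): t_1 = 3.57 × 0.11 / 0.08656 = 4.537 d
  layer 2 (weathered basalt): t_2 = 10.2 × 0.18 / 0.08656 = 21.21 d
  layer 3 (silty sand): t_3 = 12.6 × 0.13 / 0.08656 = 18.92 d
  layer 4 (fine sand): t_4 = 12.2 × 0.26 / 0.08656 = 36.64 d
Total t = Σ t_i = 81.31 days.

81.3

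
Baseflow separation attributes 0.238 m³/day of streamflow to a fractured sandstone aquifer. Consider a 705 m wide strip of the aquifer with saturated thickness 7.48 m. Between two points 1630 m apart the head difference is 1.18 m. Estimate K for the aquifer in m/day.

0.0623

Cross-sectional area A = 705 × 7.48 = 5273 m².
Hydraulic gradient i = Δh / L = 1.18 / 1630 = 0.0007239.
From Q = K·A·i, K = Q / (A·i) = 0.238 / (5273 × 0.0007239) = 0.06234 m/day.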